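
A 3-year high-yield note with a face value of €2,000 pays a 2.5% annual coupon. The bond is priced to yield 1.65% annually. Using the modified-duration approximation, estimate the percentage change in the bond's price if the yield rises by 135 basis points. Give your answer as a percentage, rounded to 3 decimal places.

-3.889%

Periodic yield y = 0.0165. Modified duration first:
  t   CF        PV=CF/(1+0.0165)^t    t·PV
  1        50.00        49.1884        49.1884
  2        50.00        48.3900        96.7799
  3     2,050.00     1,951.7838     5,855.3514
  Σ                  2,049.3622     6,001.3197
P = 2,049.3622; D_Mac = 2.92838 yrs; D_mod = 2.92838/(1+0.0165) = 2.88085 yrs.
ΔP/P ≈ -D_mod · Δy = -2.88085 × (+0.0135) = -0.038891 = -3.8891%.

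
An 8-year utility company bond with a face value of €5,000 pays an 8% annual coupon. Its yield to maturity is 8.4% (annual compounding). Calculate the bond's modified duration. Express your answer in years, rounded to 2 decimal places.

5.70 years

Periodic yield y = 0.084. First find Macaulay duration:
  t   CF        PV=CF/(1+0.084)^t    t·PV
  1       400.00       369.0037       369.0037
  2       400.00       340.4093       680.8186
  3       400.00       314.0307       942.0922
  4       400.00       289.6962     1,158.7850
  5       400.00       267.2475     1,336.2373
  6       400.00       246.5382     1,479.2295
  7       400.00       227.4338     1,592.0366
  8     5,400.00     2,832.4321    22,659.4565
  Σ                  4,886.7915    30,217.6594
P = 4,886.7915; Macaulay duration = 30,217.6594 / 4,886.7915 = 6.18354 years.
Modified duration = D_Mac / (1 + y) = 6.18354 / 1.084 = 5.70437 years.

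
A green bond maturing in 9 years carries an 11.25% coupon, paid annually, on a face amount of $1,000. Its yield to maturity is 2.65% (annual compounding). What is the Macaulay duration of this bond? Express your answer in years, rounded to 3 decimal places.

6.789 years

Periodic yield y = 0.0265. Discount each cash flow and weight by its year:
  t   CF        PV=CF/(1+0.0265)^t    t·PV
  1       112.50       109.5957       109.5957
  2       112.50       106.7664       213.5328
  3       112.50       104.0101       312.0304
  4       112.50       101.3250       405.3001
  5       112.50        98.7092       493.5461
  6       112.50        96.1610       576.9658
  7       112.50        93.6785       655.7494
  8       112.50        91.2601       730.0807
  9     1,112.50       879.1631     7,912.4676
  Σ                  1,680.6691    11,409.2686
Price P = Σ PV = 1,680.6691.
Macaulay duration = Σ(t·PV) / P = 11,409.2686 / 1,680.6691 = 6.78853 years.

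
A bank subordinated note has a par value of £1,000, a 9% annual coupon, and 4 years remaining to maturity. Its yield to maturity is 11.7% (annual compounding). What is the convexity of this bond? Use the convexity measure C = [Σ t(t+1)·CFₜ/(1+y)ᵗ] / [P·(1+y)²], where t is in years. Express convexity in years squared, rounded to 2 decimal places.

13.43

With y = 0.117:
  t   CF        PV=CF/(1+0.117)^t    t·PV        t(t+1)·PV
  1        90.00        80.5730        80.5730         161.1459
  2        90.00        72.1334       144.2667         432.8002
  3        90.00        64.5778       193.7333         774.9331
  4     1,090.00       700.1866     2,800.7465      14,003.7323
  Σ                    917.4707     3,219.3194      15,372.6116
P = 917.4707.
Convexity = Σ t(t+1)·PV / [P·(1+y)²] = 15,372.6116 / (917.4707 × 1.247689) = 13.42917.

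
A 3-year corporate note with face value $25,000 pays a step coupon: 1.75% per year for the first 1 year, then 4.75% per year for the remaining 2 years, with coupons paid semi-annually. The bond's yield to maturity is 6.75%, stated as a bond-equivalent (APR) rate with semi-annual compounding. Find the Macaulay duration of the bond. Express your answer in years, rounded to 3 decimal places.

Periodic yield y = 0.03375. Discount each cash flow and weight by its period:
  t   CF        PV=CF/(1+0.03375)^t    t·PV
  1       218.75       211.6082       211.6082
  2       218.75       204.6996       409.3992
  3       593.75       537.4735     1,612.4205
  4       593.75       519.9260     2,079.7040
  5       593.75       502.9514     2,514.7569
  6    25,593.75    20,972.0453   125,832.2721
  Σ                 22,948.7041   132,660.1609
Price P = Σ PV = 22,948.7041.
Macaulay duration = Σ(t·PV) / P = 132,660.1609 / 22,948.7041 = 5.78073 half-year periods.
In years: 5.78073 / 2 = 2.89036 years.

2.890 years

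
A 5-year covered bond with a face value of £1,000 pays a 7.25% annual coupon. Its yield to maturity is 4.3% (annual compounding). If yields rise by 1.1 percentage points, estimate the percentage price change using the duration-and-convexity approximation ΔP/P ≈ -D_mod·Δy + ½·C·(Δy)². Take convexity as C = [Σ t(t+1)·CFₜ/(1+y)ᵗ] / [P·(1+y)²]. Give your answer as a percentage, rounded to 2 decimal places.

With y = 0.043:
  t   CF        PV=CF/(1+0.043)^t    t·PV        t(t+1)·PV
  1        72.50        69.5110        69.5110         139.0221
  2        72.50        66.6453       133.2906         399.8717
  3        72.50        63.8977       191.6930         766.7721
  4        72.50        61.2634       245.0534       1,225.2671
  5     1,072.50       868.9119     4,344.5596      26,067.3578
  Σ                  1,130.2293     4,984.1077      28,598.2908
P = 1,130.2293; D_Mac = 4.40982 yrs; D_mod = 4.22802 yrs; C = 23.25974.
Duration effect: -4.22802 × (+0.011) = -0.046508
Convexity effect: 0.5 × 23.25974 × (0.011)² = +0.0014072
ΔP/P ≈ -0.046508 + 0.0014072 = -0.045101 = -4.5101%.

-4.51%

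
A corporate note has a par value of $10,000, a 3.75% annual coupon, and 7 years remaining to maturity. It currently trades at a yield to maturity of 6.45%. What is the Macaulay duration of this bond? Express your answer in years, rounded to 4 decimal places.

Periodic yield y = 0.0645. Discount each cash flow and weight by its year:
  t   CF        PV=CF/(1+0.0645)^t    t·PV
  1       375.00       352.2781       352.2781
  2       375.00       330.9329       661.8658
  3       375.00       310.8811       932.6432
  4       375.00       292.0442     1,168.1769
  5       375.00       274.3487     1,371.7436
  6       375.00       257.7254     1,546.3526
  7    10,375.00     6,698.3594    46,888.5157
  Σ                  8,516.5698    52,921.5758
Price P = Σ PV = 8,516.5698.
Macaulay duration = Σ(t·PV) / P = 52,921.5758 / 8,516.5698 = 6.21395 years.

6.2140 years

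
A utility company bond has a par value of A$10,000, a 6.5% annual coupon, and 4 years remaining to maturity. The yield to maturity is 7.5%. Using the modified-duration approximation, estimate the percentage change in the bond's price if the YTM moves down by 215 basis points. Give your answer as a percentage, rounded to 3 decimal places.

+7.284%

Periodic yield y = 0.075. Modified duration first:
  t   CF        PV=CF/(1+0.075)^t    t·PV
  1       650.00       604.6512       604.6512
  2       650.00       562.4662     1,124.9324
  3       650.00       523.2244     1,569.6731
  4    10,650.00     7,974.7256    31,898.9026
  Σ                  9,665.0674    35,198.1592
P = 9,665.0674; D_Mac = 3.64179 yrs; D_mod = 3.64179/(1+0.075) = 3.38771 yrs.
ΔP/P ≈ -D_mod · Δy = -3.38771 × (-0.0215) = +0.072836 = +7.2836%.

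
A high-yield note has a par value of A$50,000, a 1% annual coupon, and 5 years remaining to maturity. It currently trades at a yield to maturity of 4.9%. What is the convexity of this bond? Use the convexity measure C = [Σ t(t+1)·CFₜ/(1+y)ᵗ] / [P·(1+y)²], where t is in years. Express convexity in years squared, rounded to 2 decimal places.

With y = 0.049:
  t   CF        PV=CF/(1+0.049)^t    t·PV        t(t+1)·PV
  1       500.00       476.6444       476.6444         953.2888
  2       500.00       454.3798       908.7596       2,726.2789
  3       500.00       433.1552     1,299.4656       5,197.8625
  4       500.00       412.9220     1,651.6881       8,258.4406
  5    50,500.00    39,757.0303   198,785.1517   1,192,710.9100
  Σ                 41,534.1318   203,121.7095   1,209,846.7808
P = 41,534.1318.
Convexity = Σ t(t+1)·PV / [P·(1+y)²] = 1,209,846.7808 / (41,534.1318 × 1.100401) = 26.47124.

26.47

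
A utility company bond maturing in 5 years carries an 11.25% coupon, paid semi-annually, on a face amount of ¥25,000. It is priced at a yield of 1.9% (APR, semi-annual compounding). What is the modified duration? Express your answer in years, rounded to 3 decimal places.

Periodic yield y = 0.0095. First find Macaulay duration:
  t   CF        PV=CF/(1+0.0095)^t    t·PV
  1     1,406.25     1,393.0163     1,393.0163
  2     1,406.25     1,379.9072     2,759.8145
  3     1,406.25     1,366.9215     4,100.7644
  4     1,406.25     1,354.0579     5,416.2317
  5     1,406.25     1,341.3154     6,706.5771
  6     1,406.25     1,328.6928     7,972.1571
  7     1,406.25     1,316.1890     9,213.3233
  8     1,406.25     1,303.8029    10,430.4234
  9     1,406.25     1,291.5334    11,623.8002
  10   26,406.25    24,023.8992   240,238.9925
  Σ                 36,099.3358   299,855.1004
P = 36,099.3358; Macaulay duration = 299,855.1004 / 36,099.3358 = 8.30639 half-year periods = 4.15319 years.
Modified duration = D_Mac / (1 + y) = 4.15319 / 1.0095 = 4.11411 years.

4.114 years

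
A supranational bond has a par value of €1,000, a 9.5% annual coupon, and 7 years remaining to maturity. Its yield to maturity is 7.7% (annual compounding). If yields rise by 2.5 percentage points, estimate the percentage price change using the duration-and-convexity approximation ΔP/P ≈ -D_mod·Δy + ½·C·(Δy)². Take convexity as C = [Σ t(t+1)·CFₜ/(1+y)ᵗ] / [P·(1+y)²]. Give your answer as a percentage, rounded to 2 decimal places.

-11.67%

With y = 0.077:
  t   CF        PV=CF/(1+0.077)^t    t·PV        t(t+1)·PV
  1        95.00        88.2080        88.2080         176.4160
  2        95.00        81.9016       163.8031         491.4094
  3        95.00        76.0460       228.1381         912.5523
  4        95.00        70.6091       282.4365       1,412.1824
  5        95.00        65.5609       327.8046       1,966.8278
  6        95.00        60.8737       365.2419       2,556.6936
  7     1,095.00       651.4847     4,560.3926      36,483.1411
  Σ                  1,094.6839     6,016.0249      43,999.2225
P = 1,094.6839; D_Mac = 5.49567 yrs; D_mod = 5.10276 yrs; C = 34.65172.
Duration effect: -5.10276 × (+0.025) = -0.127569
Convexity effect: 0.5 × 34.65172 × (0.025)² = +0.0108287
ΔP/P ≈ -0.127569 + 0.0108287 = -0.116740 = -11.6740%.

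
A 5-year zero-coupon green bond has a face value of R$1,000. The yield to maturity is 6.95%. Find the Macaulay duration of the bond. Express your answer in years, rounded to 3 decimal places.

5.000 years

A zero-coupon bond has a single cash flow at maturity, so its Macaulay duration equals its maturity: 5 years.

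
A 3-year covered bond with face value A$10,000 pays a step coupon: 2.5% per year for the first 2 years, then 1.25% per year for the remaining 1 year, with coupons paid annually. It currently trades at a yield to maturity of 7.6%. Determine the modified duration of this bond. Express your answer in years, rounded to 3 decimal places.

Periodic yield y = 0.076. First find Macaulay duration:
  t   CF        PV=CF/(1+0.076)^t    t·PV
  1       250.00       232.3420       232.3420
  2       250.00       215.9312       431.8625
  3    10,125.00     8,127.5232    24,382.5696
  Σ                  8,575.7964    25,046.7741
P = 8,575.7964; Macaulay duration = 25,046.7741 / 8,575.7964 = 2.92064 years.
Modified duration = D_Mac / (1 + y) = 2.92064 / 1.076 = 2.71435 years.

2.714 years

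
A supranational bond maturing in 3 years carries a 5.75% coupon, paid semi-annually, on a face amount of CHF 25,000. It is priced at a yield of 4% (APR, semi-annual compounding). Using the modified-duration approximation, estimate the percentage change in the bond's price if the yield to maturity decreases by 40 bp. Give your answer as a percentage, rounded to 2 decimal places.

+1.10%

Periodic yield y = 0.02. Modified duration first:
  t   CF        PV=CF/(1+0.02)^t    t·PV
  1       718.75       704.6569       704.6569
  2       718.75       690.8401     1,381.6801
  3       718.75       677.2942     2,031.8825
  4       718.75       664.0139     2,656.0556
  5       718.75       650.9940     3,254.9701
  6    25,718.75    22,837.5140   137,025.0839
  Σ                 26,225.3130   147,054.3291
P = 26,225.3130; D_Mac = 5.60734 half-year periods = 2.80367 yrs; D_mod = 2.80367/(1+0.02) = 2.74870 yrs.
ΔP/P ≈ -D_mod · Δy = -2.74870 × (-0.004) = +0.010995 = +1.0995%.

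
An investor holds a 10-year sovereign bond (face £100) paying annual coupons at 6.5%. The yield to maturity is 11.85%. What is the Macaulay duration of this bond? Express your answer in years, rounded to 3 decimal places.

7.130 years

Periodic yield y = 0.1185. Discount each cash flow and weight by its year:
  t   CF        PV=CF/(1+0.1185)^t    t·PV
  1         6.50         5.8114         5.8114
  2         6.50         5.1957        10.3913
  3         6.50         4.6452        13.9356
  4         6.50         4.1531        16.6123
  5         6.50         3.7131        18.5654
  6         6.50         3.3197        19.9181
  7         6.50         2.9680        20.7759
  8         6.50         2.6535        21.2283
  9         6.50         2.3724        21.3517
  10      106.50        34.7528       347.5279
  Σ                     69.5848       496.1179
Price P = Σ PV = 69.5848.
Macaulay duration = Σ(t·PV) / P = 496.1179 / 69.5848 = 7.12969 years.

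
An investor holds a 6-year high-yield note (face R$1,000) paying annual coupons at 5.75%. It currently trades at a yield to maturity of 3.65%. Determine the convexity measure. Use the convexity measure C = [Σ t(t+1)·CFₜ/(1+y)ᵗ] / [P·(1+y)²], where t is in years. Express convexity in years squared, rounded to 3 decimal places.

32.923

With y = 0.0365:
  t   CF        PV=CF/(1+0.0365)^t    t·PV        t(t+1)·PV
  1        57.50        55.4752        55.4752         110.9503
  2        57.50        53.5216       107.0432         321.1297
  3        57.50        51.6369       154.9106         619.6425
  4        57.50        49.8185       199.2740         996.3699
  5        57.50        48.0642       240.3208       1,441.9247
  6     1,057.50       852.8341     5,117.0044      35,819.0306
  Σ                  1,111.3504     5,874.0281      39,309.0477
P = 1,111.3504.
Convexity = Σ t(t+1)·PV / [P·(1+y)²] = 39,309.0477 / (1,111.3504 × 1.074332) = 32.92327.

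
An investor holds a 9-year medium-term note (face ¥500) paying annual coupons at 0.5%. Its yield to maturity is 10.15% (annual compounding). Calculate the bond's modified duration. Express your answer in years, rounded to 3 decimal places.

7.901 years

Periodic yield y = 0.1015. First find Macaulay duration:
  t   CF        PV=CF/(1+0.1015)^t    t·PV
  1         2.50         2.2696         2.2696
  2         2.50         2.0605         4.1210
  3         2.50         1.8706         5.6119
  4         2.50         1.6983         6.7930
  5         2.50         1.5418         7.7088
  6         2.50         1.3997         8.3982
  7         2.50         1.2707         8.8950
  8         2.50         1.1536         9.2290
  9       502.50       210.5114     1,894.6023
  Σ                    223.7762     1,947.6288
P = 223.7762; Macaulay duration = 1,947.6288 / 223.7762 = 8.70347 years.
Modified duration = D_Mac / (1 + y) = 8.70347 / 1.1015 = 7.90147 years.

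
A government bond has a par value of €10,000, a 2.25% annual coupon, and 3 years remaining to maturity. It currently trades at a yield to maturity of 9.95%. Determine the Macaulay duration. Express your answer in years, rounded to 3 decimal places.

2.926 years

Periodic yield y = 0.0995. Discount each cash flow and weight by its year:
  t   CF        PV=CF/(1+0.0995)^t    t·PV
  1       225.00       204.6385       204.6385
  2       225.00       186.1196       372.2391
  3    10,225.00     7,692.6791    23,078.0373
  Σ                  8,083.4371    23,654.9149
Price P = Σ PV = 8,083.4371.
Macaulay duration = Σ(t·PV) / P = 23,654.9149 / 8,083.4371 = 2.92634 years.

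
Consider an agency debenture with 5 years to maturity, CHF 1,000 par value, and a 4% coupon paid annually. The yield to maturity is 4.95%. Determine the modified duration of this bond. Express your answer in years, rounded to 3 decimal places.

Periodic yield y = 0.0495. First find Macaulay duration:
  t   CF        PV=CF/(1+0.0495)^t    t·PV
  1        40.00        38.1134        38.1134
  2        40.00        36.3158        72.6315
  3        40.00        34.6029       103.8087
  4        40.00        32.9709       131.8834
  5     1,040.00       816.8101     4,084.0507
  Σ                    958.8131     4,430.4878
P = 958.8131; Macaulay duration = 4,430.4878 / 958.8131 = 4.62080 years.
Modified duration = D_Mac / (1 + y) = 4.62080 / 1.0495 = 4.40286 years.

4.403 years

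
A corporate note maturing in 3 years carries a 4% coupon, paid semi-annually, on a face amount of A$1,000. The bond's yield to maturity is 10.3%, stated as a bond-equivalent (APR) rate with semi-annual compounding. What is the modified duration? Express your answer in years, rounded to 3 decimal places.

2.702 years

Periodic yield y = 0.0515. First find Macaulay duration:
  t   CF        PV=CF/(1+0.0515)^t    t·PV
  1        20.00        19.0204        19.0204
  2        20.00        18.0889        36.1777
  3        20.00        17.2029        51.6088
  4        20.00        16.3604        65.4414
  5        20.00        15.5591        77.7953
  6     1,020.00       754.6481     4,527.8889
  Σ                    840.8798     4,777.9326
P = 840.8798; Macaulay duration = 4,777.9326 / 840.8798 = 5.68206 half-year periods = 2.84103 years.
Modified duration = D_Mac / (1 + y) = 2.84103 / 1.0515 = 2.70188 years.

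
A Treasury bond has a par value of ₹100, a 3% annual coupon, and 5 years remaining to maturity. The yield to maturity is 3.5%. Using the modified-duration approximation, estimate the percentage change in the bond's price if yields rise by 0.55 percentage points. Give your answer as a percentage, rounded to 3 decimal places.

Periodic yield y = 0.035. Modified duration first:
  t   CF        PV=CF/(1+0.035)^t    t·PV
  1         3.00         2.8986         2.8986
  2         3.00         2.8005         5.6011
  3         3.00         2.7058         8.1175
  4         3.00         2.6143        10.4573
  5       103.00        86.7232       433.6162
  Σ                     97.7425       460.6906
P = 97.7425; D_Mac = 4.71331 yrs; D_mod = 4.71331/(1+0.035) = 4.55392 yrs.
ΔP/P ≈ -D_mod · Δy = -4.55392 × (+0.0055) = -0.025047 = -2.5047%.

-2.505%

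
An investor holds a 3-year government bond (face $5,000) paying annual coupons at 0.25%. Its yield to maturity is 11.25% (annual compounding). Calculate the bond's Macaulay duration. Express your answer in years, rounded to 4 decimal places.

Periodic yield y = 0.1125. Discount each cash flow and weight by its year:
  t   CF        PV=CF/(1+0.1125)^t    t·PV
  1        12.50        11.2360        11.2360
  2        12.50        10.0997        20.1995
  3     5,012.50     3,640.4438    10,921.3313
  Σ                  3,661.7795    10,952.7667
Price P = Σ PV = 3,661.7795.
Macaulay duration = Σ(t·PV) / P = 10,952.7667 / 3,661.7795 = 2.99110 years.

2.9911 years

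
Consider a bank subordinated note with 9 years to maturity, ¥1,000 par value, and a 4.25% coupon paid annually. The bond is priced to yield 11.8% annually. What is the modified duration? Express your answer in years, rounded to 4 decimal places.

6.4262 years

Periodic yield y = 0.118. First find Macaulay duration:
  t   CF        PV=CF/(1+0.118)^t    t·PV
  1        42.50        38.0143        38.0143
  2        42.50        34.0021        68.0041
  3        42.50        30.4133        91.2399
  4        42.50        27.2033       108.8132
  5        42.50        24.3321       121.6606
  6        42.50        21.7640       130.5838
  7        42.50        19.4669       136.2681
  8        42.50        17.4122       139.2979
  9     1,042.50       382.0321     3,438.2887
  Σ                    594.6403     4,272.1707
P = 594.6403; Macaulay duration = 4,272.1707 / 594.6403 = 7.18446 years.
Modified duration = D_Mac / (1 + y) = 7.18446 / 1.118 = 6.42617 years.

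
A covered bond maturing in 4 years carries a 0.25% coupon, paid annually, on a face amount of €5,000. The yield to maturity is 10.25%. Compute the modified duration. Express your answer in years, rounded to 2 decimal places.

3.61 years

Periodic yield y = 0.1025. First find Macaulay duration:
  t   CF        PV=CF/(1+0.1025)^t    t·PV
  1        12.50        11.3379        11.3379
  2        12.50        10.2838        20.5676
  3        12.50         9.3277        27.9831
  4     5,012.50     3,392.6573    13,570.6292
  Σ                  3,423.6066    13,630.5177
P = 3,423.6066; Macaulay duration = 13,630.5177 / 3,423.6066 = 3.98133 years.
Modified duration = D_Mac / (1 + y) = 3.98133 / 1.1025 = 3.61119 years.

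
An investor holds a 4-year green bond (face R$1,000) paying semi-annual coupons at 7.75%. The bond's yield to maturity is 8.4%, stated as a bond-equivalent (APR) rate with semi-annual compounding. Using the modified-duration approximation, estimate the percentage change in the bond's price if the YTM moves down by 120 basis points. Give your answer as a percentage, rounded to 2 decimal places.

+4.04%

Periodic yield y = 0.042. Modified duration first:
  t   CF        PV=CF/(1+0.042)^t    t·PV
  1        38.75        37.1881        37.1881
  2        38.75        35.6892        71.3783
  3        38.75        34.2506       102.7519
  4        38.75        32.8701       131.4803
  5        38.75        31.5452       157.7259
  6        38.75        30.2737       181.6422
  7        38.75        29.0534       203.3741
  8     1,038.75       747.4279     5,979.4229
  Σ                    978.2982     6,864.9638
P = 978.2982; D_Mac = 7.01725 half-year periods = 3.50863 yrs; D_mod = 3.50863/(1+0.042) = 3.36720 yrs.
ΔP/P ≈ -D_mod · Δy = -3.36720 × (-0.012) = +0.040406 = +4.0406%.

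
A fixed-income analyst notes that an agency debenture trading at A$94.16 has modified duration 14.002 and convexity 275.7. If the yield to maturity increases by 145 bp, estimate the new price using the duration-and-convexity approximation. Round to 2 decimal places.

A$77.77

Duration effect: -D_mod·Δy = -14.002 × (+0.0145) = -0.203029
Convexity effect: ½·C·(Δy)² = 0.5 × 275.7 × (0.0145)² = +0.0289829625
ΔP/P ≈ -0.203029 + 0.0289829625 = -0.1740460375
New price ≈ 94.16 × (1 - 0.1740460375) = 77.771825109.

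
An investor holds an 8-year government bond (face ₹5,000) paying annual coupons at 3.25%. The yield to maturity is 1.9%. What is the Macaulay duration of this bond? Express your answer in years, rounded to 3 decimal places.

Periodic yield y = 0.019. Discount each cash flow and weight by its year:
  t   CF        PV=CF/(1+0.019)^t    t·PV
  1       162.50       159.4701       159.4701
  2       162.50       156.4966       312.9933
  3       162.50       153.5786       460.7359
  4       162.50       150.7151       602.8602
  5       162.50       147.9049       739.5243
  6       162.50       145.1471       870.8824
  7       162.50       142.4407       997.0848
  8     5,162.50     4,440.8550    35,526.8400
  Σ                  5,496.6080    39,670.3910
Price P = Σ PV = 5,496.6080.
Macaulay duration = Σ(t·PV) / P = 39,670.3910 / 5,496.6080 = 7.21725 years.

7.217 years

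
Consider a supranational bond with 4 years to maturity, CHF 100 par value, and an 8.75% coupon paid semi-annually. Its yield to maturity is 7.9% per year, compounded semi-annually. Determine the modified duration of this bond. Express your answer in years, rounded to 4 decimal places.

3.3369 years

Periodic yield y = 0.0395. First find Macaulay duration:
  t   CF        PV=CF/(1+0.0395)^t    t·PV
  1        4.375         4.2088         4.2088
  2        4.375         4.0488         8.0977
  3        4.375         3.8950        11.6849
  4        4.375         3.7470        14.9879
  5        4.375         3.6046        18.0229
  6        4.375         3.4676        20.8057
  7        4.375         3.3359        23.3510
  8      104.375        76.5598       612.4780
  Σ                    102.8673       713.6368
P = 102.8673; Macaulay duration = 713.6368 / 102.8673 = 6.93745 half-year periods = 3.46872 years.
Modified duration = D_Mac / (1 + y) = 3.46872 / 1.0395 = 3.33692 years.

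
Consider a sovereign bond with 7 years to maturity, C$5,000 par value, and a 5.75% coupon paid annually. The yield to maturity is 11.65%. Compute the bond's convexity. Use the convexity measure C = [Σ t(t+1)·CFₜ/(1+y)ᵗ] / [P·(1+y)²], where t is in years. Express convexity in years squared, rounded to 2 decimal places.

With y = 0.1165:
  t   CF        PV=CF/(1+0.1165)^t    t·PV        t(t+1)·PV
  1       287.50       257.5011       257.5011         515.0022
  2       287.50       230.6324       461.2649       1,383.7946
  3       287.50       206.5673       619.7020       2,478.8081
  4       287.50       185.0133       740.0532       3,700.2659
  5       287.50       165.7083       828.5414       4,971.2484
  6       287.50       148.4176       890.5058       6,233.5403
  7     5,287.50     2,444.7772    17,113.4405     136,907.5238
  Σ                  3,638.6173    20,911.0089     156,190.1835
P = 3,638.6173.
Convexity = Σ t(t+1)·PV / [P·(1+y)²] = 156,190.1835 / (3,638.6173 × 1.246572) = 34.43498.

34.43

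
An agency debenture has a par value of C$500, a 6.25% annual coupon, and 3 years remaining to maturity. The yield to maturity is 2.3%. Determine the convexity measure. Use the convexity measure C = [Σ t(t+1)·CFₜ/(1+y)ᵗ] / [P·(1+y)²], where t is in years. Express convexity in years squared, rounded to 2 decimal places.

10.63

With y = 0.023:
  t   CF        PV=CF/(1+0.023)^t    t·PV        t(t+1)·PV
  1        31.25        30.5474        30.5474          61.0948
  2        31.25        29.8606        59.7212         179.1637
  3       531.25       496.2175     1,488.6524       5,954.6095
  Σ                    556.6255     1,578.9210       6,194.8680
P = 556.6255.
Convexity = Σ t(t+1)·PV / [P·(1+y)²] = 6,194.8680 / (556.6255 × 1.046529) = 10.63452.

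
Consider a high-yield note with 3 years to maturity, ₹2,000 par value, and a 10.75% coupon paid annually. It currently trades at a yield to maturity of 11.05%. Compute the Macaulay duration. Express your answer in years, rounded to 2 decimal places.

Periodic yield y = 0.1105. Discount each cash flow and weight by its year:
  t   CF        PV=CF/(1+0.1105)^t    t·PV
  1       215.00       193.6065       193.6065
  2       215.00       174.3417       348.6834
  3     2,215.00     1,617.4022     4,852.2067
  Σ                  1,985.3505     5,394.4967
Price P = Σ PV = 1,985.3505.
Macaulay duration = Σ(t·PV) / P = 5,394.4967 / 1,985.3505 = 2.71715 years.

2.72 years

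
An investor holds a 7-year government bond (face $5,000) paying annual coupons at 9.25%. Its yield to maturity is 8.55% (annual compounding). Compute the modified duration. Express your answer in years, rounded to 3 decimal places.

Periodic yield y = 0.0855. First find Macaulay duration:
  t   CF        PV=CF/(1+0.0855)^t    t·PV
  1       462.50       426.0709       426.0709
  2       462.50       392.5112       785.0225
  3       462.50       361.5949     1,084.7846
  4       462.50       333.1136     1,332.4546
  5       462.50       306.8758     1,534.3788
  6       462.50       282.7045     1,696.2272
  7     5,462.50     3,075.9740    21,531.8178
  Σ                  5,178.8449    28,390.7564
P = 5,178.8449; Macaulay duration = 28,390.7564 / 5,178.8449 = 5.48206 years.
Modified duration = D_Mac / (1 + y) = 5.48206 / 1.0855 = 5.05027 years.

5.050 years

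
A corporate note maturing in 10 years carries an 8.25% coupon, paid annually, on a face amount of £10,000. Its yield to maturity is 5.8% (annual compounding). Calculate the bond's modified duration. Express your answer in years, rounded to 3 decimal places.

Periodic yield y = 0.058. First find Macaulay duration:
  t   CF        PV=CF/(1+0.058)^t    t·PV
  1       825.00       779.7732       779.7732
  2       825.00       737.0257     1,474.0513
  3       825.00       696.6216     2,089.8648
  4       825.00       658.4325     2,633.7301
  5       825.00       622.3370     3,111.6849
  6       825.00       588.2202     3,529.3213
  7       825.00       555.9737     3,891.8161
  8       825.00       525.4950     4,203.9602
  9       825.00       496.6872     4,470.1845
  10   10,825.00     6,159.8655    61,598.6548
  Σ                 11,820.4316    87,783.0412
P = 11,820.4316; Macaulay duration = 87,783.0412 / 11,820.4316 = 7.42638 years.
Modified duration = D_Mac / (1 + y) = 7.42638 / 1.058 = 7.01926 years.

7.019 years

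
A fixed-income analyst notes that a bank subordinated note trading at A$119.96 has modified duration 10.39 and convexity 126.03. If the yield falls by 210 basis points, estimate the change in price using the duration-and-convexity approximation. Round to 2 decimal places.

+A$29.51

Duration effect: -D_mod·Δy = -10.39 × (-0.021) = +0.218190
Convexity effect: ½·C·(Δy)² = 0.5 × 126.03 × (-0.021)² = +0.027789615
ΔP/P ≈ +0.218190 + 0.027789615 = +0.245979615
ΔP ≈ 119.96 × (+0.245979615) = +29.5077146154.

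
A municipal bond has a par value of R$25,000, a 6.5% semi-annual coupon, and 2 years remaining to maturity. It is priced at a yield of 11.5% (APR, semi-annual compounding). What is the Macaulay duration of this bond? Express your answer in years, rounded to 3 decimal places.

1.903 years

Periodic yield y = 0.0575. Discount each cash flow and weight by its period:
  t   CF        PV=CF/(1+0.0575)^t    t·PV
  1       812.50       768.3215       768.3215
  2       812.50       726.5452     1,453.0903
  3       812.50       687.0403     2,061.1210
  4    25,812.50    20,639.9464    82,559.7855
  Σ                 22,821.8534    86,842.3184
Price P = Σ PV = 22,821.8534.
Macaulay duration = Σ(t·PV) / P = 86,842.3184 / 22,821.8534 = 3.80523 half-year periods.
In years: 3.80523 / 2 = 1.90261 years.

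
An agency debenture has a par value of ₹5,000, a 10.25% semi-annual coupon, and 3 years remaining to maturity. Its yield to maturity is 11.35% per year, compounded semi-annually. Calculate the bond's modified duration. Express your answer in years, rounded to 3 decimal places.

2.509 years

Periodic yield y = 0.05675. First find Macaulay duration:
  t   CF        PV=CF/(1+0.05675)^t    t·PV
  1       256.25       242.4888       242.4888
  2       256.25       229.4665       458.9331
  3       256.25       217.1436       651.4309
  4       256.25       205.4825       821.9300
  5       256.25       194.4476       972.2380
  6     5,256.25     3,774.3526    22,646.1158
  Σ                  4,863.3817    25,793.1366
P = 4,863.3817; Macaulay duration = 25,793.1366 / 4,863.3817 = 5.30354 half-year periods = 2.65177 years.
Modified duration = D_Mac / (1 + y) = 2.65177 / 1.05675 = 2.50936 years.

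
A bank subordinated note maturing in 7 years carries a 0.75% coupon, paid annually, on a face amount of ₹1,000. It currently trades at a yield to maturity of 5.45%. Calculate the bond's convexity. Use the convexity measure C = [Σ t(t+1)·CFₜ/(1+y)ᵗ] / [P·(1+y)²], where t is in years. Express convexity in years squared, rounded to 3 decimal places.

48.584

With y = 0.0545:
  t   CF        PV=CF/(1+0.0545)^t    t·PV        t(t+1)·PV
  1         7.50         7.1124         7.1124          14.2248
  2         7.50         6.7448        13.4896          40.4687
  3         7.50         6.3962        19.1886          76.7543
  4         7.50         6.0656        24.2625         121.3123
  5         7.50         5.7521        28.7606         172.5638
  6         7.50         5.4548        32.7290         229.1031
  7     1,007.50       694.8946     4,864.2625      38,914.1002
  Σ                    732.4206     4,989.8052      39,568.5272
P = 732.4206.
Convexity = Σ t(t+1)·PV / [P·(1+y)²] = 39,568.5272 / (732.4206 × 1.111970) = 48.58433.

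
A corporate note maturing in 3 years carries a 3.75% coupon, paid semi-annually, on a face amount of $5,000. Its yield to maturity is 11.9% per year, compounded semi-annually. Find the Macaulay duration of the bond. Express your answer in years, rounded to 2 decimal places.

Periodic yield y = 0.0595. Discount each cash flow and weight by its period:
  t   CF        PV=CF/(1+0.0595)^t    t·PV
  1        93.75        88.4851        88.4851
  2        93.75        83.5159       167.0319
  3        93.75        78.8258       236.4774
  4        93.75        74.3991       297.5962
  5        93.75        70.2209       351.1046
  6     5,093.75     3,601.0725    21,606.4347
  Σ                  3,996.5193    22,747.1299
Price P = Σ PV = 3,996.5193.
Macaulay duration = Σ(t·PV) / P = 22,747.1299 / 3,996.5193 = 5.69174 half-year periods.
In years: 5.69174 / 2 = 2.84587 years.

2.85 years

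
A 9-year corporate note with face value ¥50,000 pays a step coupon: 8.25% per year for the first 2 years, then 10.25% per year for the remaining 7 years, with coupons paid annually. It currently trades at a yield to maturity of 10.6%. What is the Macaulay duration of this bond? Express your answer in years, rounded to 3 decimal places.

Periodic yield y = 0.106. Discount each cash flow and weight by its year:
  t   CF        PV=CF/(1+0.106)^t    t·PV
  1     4,125.00     3,729.6564     3,729.6564
  2     4,125.00     3,372.2029     6,744.4058
  3     5,125.00     3,788.1615    11,364.4846
  4     5,125.00     3,425.1008    13,700.4033
  5     5,125.00     3,096.8362    15,484.1810
  6     5,125.00     2,800.0327    16,800.1964
  7     5,125.00     2,531.6752    17,721.7261
  8     5,125.00     2,289.0372    18,312.2977
  9    55,125.00    22,261.3993   200,352.5938
  Σ                 47,294.1023   304,209.9452
Price P = Σ PV = 47,294.1023.
Macaulay duration = Σ(t·PV) / P = 304,209.9452 / 47,294.1023 = 6.43230 years.

6.432 years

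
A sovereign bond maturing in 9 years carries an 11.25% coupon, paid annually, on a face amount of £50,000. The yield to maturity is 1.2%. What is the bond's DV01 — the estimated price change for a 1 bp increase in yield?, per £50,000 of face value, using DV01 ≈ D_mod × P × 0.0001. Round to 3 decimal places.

£63.140

Periodic yield y = 0.012.
  t   CF        PV=CF/(1+0.012)^t    t·PV
  1     5,625.00     5,558.3004     5,558.3004
  2     5,625.00     5,492.3917    10,984.7834
  3     5,625.00     5,427.2645    16,281.7936
  4     5,625.00     5,362.9096    21,451.6384
  5     5,625.00     5,299.3178    26,496.5890
  6     5,625.00     5,236.4800    31,418.8802
  7     5,625.00     5,174.3874    36,220.7117
  8     5,625.00     5,113.0310    40,904.2481
  9    55,625.00    49,962.6438   449,663.7944
  Σ                 92,626.7263   638,980.7391
P = 92,626.7263; D_Mac = 6.89845 yrs; D_mod = 6.81665 yrs.
DV01 ≈ 6.81665 × 92,626.7263 × 0.0001 = 63.140389.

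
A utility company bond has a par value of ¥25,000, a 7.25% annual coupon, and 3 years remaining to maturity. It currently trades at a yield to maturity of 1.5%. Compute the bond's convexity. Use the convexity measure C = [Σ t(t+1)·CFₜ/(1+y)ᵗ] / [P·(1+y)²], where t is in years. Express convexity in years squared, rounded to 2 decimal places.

With y = 0.015:
  t   CF        PV=CF/(1+0.015)^t    t·PV        t(t+1)·PV
  1     1,812.50     1,785.7143     1,785.7143       3,571.4286
  2     1,812.50     1,759.3244     3,518.6488      10,555.9465
  3    26,812.50    25,641.2494    76,923.7482     307,694.9927
  Σ                 29,186.2881    82,228.1113     321,822.3678
P = 29,186.2881.
Convexity = Σ t(t+1)·PV / [P·(1+y)²] = 321,822.3678 / (29,186.2881 × 1.030225) = 10.70299.

10.70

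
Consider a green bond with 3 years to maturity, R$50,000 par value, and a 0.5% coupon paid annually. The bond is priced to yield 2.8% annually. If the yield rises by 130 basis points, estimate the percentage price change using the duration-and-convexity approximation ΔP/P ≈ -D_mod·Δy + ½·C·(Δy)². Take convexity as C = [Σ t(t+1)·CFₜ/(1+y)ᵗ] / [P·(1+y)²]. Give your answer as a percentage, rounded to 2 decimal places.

-3.68%

With y = 0.028:
  t   CF        PV=CF/(1+0.028)^t    t·PV        t(t+1)·PV
  1       250.00       243.1907       243.1907         486.3813
  2       250.00       236.5668       473.1336       1,419.4007
  3    50,250.00    46,254.7909   138,764.3727     555,057.4909
  Σ                 46,734.5484   139,480.6970     556,963.2730
P = 46,734.5484; D_Mac = 2.98453 yrs; D_mod = 2.90324 yrs; C = 11.27723.
Duration effect: -2.90324 × (+0.013) = -0.037742
Convexity effect: 0.5 × 11.27723 × (0.013)² = +0.0009529
ΔP/P ≈ -0.037742 + 0.0009529 = -0.036789 = -3.6789%.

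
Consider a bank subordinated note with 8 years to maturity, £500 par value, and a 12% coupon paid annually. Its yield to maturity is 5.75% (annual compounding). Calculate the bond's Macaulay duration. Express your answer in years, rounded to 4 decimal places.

5.9495 years

Periodic yield y = 0.0575. Discount each cash flow and weight by its year:
  t   CF        PV=CF/(1+0.0575)^t    t·PV
  1        60.00        56.7376        56.7376
  2        60.00        53.6526       107.3051
  3        60.00        50.7353       152.2059
  4        60.00        47.9766       191.9065
  5        60.00        45.3680       226.8399
  6        60.00        42.9012       257.4069
  7        60.00        40.5685       283.9793
  8       560.00       358.0511     2,864.4088
  Σ                    695.9908     4,140.7900
Price P = Σ PV = 695.9908.
Macaulay duration = Σ(t·PV) / P = 4,140.7900 / 695.9908 = 5.94949 years.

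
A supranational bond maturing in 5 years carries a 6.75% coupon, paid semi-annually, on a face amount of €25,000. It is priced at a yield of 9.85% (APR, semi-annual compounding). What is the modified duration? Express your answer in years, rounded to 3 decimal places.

4.072 years

Periodic yield y = 0.04925. First find Macaulay duration:
  t   CF        PV=CF/(1+0.04925)^t    t·PV
  1       843.75       804.1458       804.1458
  2       843.75       766.4006     1,532.8012
  3       843.75       730.4271     2,191.2812
  4       843.75       696.1421     2,784.5682
  5       843.75       663.4663     3,317.3317
  6       843.75       632.3244     3,793.9462
  7       843.75       602.6441     4,218.5090
  8       843.75       574.3571     4,594.8565
  9       843.75       547.3977     4,926.5795
  10   25,843.75    15,979.5944   159,795.9443
  Σ                 21,996.8996   187,959.9636
P = 21,996.8996; Macaulay duration = 187,959.9636 / 21,996.8996 = 8.54484 half-year periods = 4.27242 years.
Modified duration = D_Mac / (1 + y) = 4.27242 / 1.04925 = 4.07188 years.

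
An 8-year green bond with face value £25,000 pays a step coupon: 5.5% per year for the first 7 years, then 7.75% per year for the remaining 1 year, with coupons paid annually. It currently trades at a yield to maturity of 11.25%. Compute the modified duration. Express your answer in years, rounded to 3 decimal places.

5.764 years

Periodic yield y = 0.1125. First find Macaulay duration:
  t   CF        PV=CF/(1+0.1125)^t    t·PV
  1     1,375.00     1,235.9551     1,235.9551
  2     1,375.00     1,110.9708     2,221.9417
  3     1,375.00       998.6255     2,995.8764
  4     1,375.00       897.6409     3,590.5635
  5     1,375.00       806.8682     4,034.3410
  6     1,375.00       725.2748     4,351.6487
  7     1,375.00       651.9324     4,563.5268
  8    26,937.50    11,480.4029    91,843.2233
  Σ                 17,907.6705   114,837.0764
P = 17,907.6705; Macaulay duration = 114,837.0764 / 17,907.6705 = 6.41273 years.
Modified duration = D_Mac / (1 + y) = 6.41273 / 1.1125 = 5.76425 years.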